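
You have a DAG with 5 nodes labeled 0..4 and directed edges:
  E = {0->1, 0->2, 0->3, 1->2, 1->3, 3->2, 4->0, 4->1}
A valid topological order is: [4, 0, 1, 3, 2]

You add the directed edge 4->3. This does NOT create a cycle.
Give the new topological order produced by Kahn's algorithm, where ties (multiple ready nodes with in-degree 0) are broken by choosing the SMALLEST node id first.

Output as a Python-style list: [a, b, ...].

Answer: [4, 0, 1, 3, 2]

Derivation:
Old toposort: [4, 0, 1, 3, 2]
Added edge: 4->3
Position of 4 (0) < position of 3 (3). Old order still valid.
Run Kahn's algorithm (break ties by smallest node id):
  initial in-degrees: [1, 2, 3, 3, 0]
  ready (indeg=0): [4]
  pop 4: indeg[0]->0; indeg[1]->1; indeg[3]->2 | ready=[0] | order so far=[4]
  pop 0: indeg[1]->0; indeg[2]->2; indeg[3]->1 | ready=[1] | order so far=[4, 0]
  pop 1: indeg[2]->1; indeg[3]->0 | ready=[3] | order so far=[4, 0, 1]
  pop 3: indeg[2]->0 | ready=[2] | order so far=[4, 0, 1, 3]
  pop 2: no out-edges | ready=[] | order so far=[4, 0, 1, 3, 2]
  Result: [4, 0, 1, 3, 2]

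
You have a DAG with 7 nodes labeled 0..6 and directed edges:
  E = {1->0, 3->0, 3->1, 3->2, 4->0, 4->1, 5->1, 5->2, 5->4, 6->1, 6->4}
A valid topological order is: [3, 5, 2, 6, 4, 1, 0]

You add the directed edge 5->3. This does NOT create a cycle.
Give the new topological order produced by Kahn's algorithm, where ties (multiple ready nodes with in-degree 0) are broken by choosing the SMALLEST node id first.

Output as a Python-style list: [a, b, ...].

Answer: [5, 3, 2, 6, 4, 1, 0]

Derivation:
Old toposort: [3, 5, 2, 6, 4, 1, 0]
Added edge: 5->3
Position of 5 (1) > position of 3 (0). Must reorder: 5 must now come before 3.
Run Kahn's algorithm (break ties by smallest node id):
  initial in-degrees: [3, 4, 2, 1, 2, 0, 0]
  ready (indeg=0): [5, 6]
  pop 5: indeg[1]->3; indeg[2]->1; indeg[3]->0; indeg[4]->1 | ready=[3, 6] | order so far=[5]
  pop 3: indeg[0]->2; indeg[1]->2; indeg[2]->0 | ready=[2, 6] | order so far=[5, 3]
  pop 2: no out-edges | ready=[6] | order so far=[5, 3, 2]
  pop 6: indeg[1]->1; indeg[4]->0 | ready=[4] | order so far=[5, 3, 2, 6]
  pop 4: indeg[0]->1; indeg[1]->0 | ready=[1] | order so far=[5, 3, 2, 6, 4]
  pop 1: indeg[0]->0 | ready=[0] | order so far=[5, 3, 2, 6, 4, 1]
  pop 0: no out-edges | ready=[] | order so far=[5, 3, 2, 6, 4, 1, 0]
  Result: [5, 3, 2, 6, 4, 1, 0]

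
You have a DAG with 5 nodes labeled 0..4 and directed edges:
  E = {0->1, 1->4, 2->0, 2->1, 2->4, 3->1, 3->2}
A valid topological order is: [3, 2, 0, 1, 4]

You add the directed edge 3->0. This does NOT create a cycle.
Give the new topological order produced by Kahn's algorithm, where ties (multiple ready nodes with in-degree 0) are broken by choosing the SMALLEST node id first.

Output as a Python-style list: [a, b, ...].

Old toposort: [3, 2, 0, 1, 4]
Added edge: 3->0
Position of 3 (0) < position of 0 (2). Old order still valid.
Run Kahn's algorithm (break ties by smallest node id):
  initial in-degrees: [2, 3, 1, 0, 2]
  ready (indeg=0): [3]
  pop 3: indeg[0]->1; indeg[1]->2; indeg[2]->0 | ready=[2] | order so far=[3]
  pop 2: indeg[0]->0; indeg[1]->1; indeg[4]->1 | ready=[0] | order so far=[3, 2]
  pop 0: indeg[1]->0 | ready=[1] | order so far=[3, 2, 0]
  pop 1: indeg[4]->0 | ready=[4] | order so far=[3, 2, 0, 1]
  pop 4: no out-edges | ready=[] | order so far=[3, 2, 0, 1, 4]
  Result: [3, 2, 0, 1, 4]

Answer: [3, 2, 0, 1, 4]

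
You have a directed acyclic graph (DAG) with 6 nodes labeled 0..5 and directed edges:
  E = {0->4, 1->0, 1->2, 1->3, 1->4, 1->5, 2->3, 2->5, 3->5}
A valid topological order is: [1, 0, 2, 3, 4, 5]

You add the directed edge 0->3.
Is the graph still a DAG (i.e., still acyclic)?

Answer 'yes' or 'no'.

Given toposort: [1, 0, 2, 3, 4, 5]
Position of 0: index 1; position of 3: index 3
New edge 0->3: forward
Forward edge: respects the existing order. Still a DAG, same toposort still valid.
Still a DAG? yes

Answer: yes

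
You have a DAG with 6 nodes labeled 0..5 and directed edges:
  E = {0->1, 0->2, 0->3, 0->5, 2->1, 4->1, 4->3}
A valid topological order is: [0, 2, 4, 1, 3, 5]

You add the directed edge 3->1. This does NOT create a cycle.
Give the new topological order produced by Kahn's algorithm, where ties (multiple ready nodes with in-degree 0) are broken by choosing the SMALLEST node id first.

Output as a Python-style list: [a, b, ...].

Answer: [0, 2, 4, 3, 1, 5]

Derivation:
Old toposort: [0, 2, 4, 1, 3, 5]
Added edge: 3->1
Position of 3 (4) > position of 1 (3). Must reorder: 3 must now come before 1.
Run Kahn's algorithm (break ties by smallest node id):
  initial in-degrees: [0, 4, 1, 2, 0, 1]
  ready (indeg=0): [0, 4]
  pop 0: indeg[1]->3; indeg[2]->0; indeg[3]->1; indeg[5]->0 | ready=[2, 4, 5] | order so far=[0]
  pop 2: indeg[1]->2 | ready=[4, 5] | order so far=[0, 2]
  pop 4: indeg[1]->1; indeg[3]->0 | ready=[3, 5] | order so far=[0, 2, 4]
  pop 3: indeg[1]->0 | ready=[1, 5] | order so far=[0, 2, 4, 3]
  pop 1: no out-edges | ready=[5] | order so far=[0, 2, 4, 3, 1]
  pop 5: no out-edges | ready=[] | order so far=[0, 2, 4, 3, 1, 5]
  Result: [0, 2, 4, 3, 1, 5]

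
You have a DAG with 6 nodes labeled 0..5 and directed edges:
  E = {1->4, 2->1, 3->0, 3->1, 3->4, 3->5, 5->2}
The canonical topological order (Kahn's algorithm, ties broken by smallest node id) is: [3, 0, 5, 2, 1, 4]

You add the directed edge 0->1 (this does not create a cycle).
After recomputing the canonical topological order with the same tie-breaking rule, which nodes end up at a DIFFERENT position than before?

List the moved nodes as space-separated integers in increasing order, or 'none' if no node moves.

Answer: none

Derivation:
Old toposort: [3, 0, 5, 2, 1, 4]
Added edge 0->1
Recompute Kahn (smallest-id tiebreak):
  initial in-degrees: [1, 3, 1, 0, 2, 1]
  ready (indeg=0): [3]
  pop 3: indeg[0]->0; indeg[1]->2; indeg[4]->1; indeg[5]->0 | ready=[0, 5] | order so far=[3]
  pop 0: indeg[1]->1 | ready=[5] | order so far=[3, 0]
  pop 5: indeg[2]->0 | ready=[2] | order so far=[3, 0, 5]
  pop 2: indeg[1]->0 | ready=[1] | order so far=[3, 0, 5, 2]
  pop 1: indeg[4]->0 | ready=[4] | order so far=[3, 0, 5, 2, 1]
  pop 4: no out-edges | ready=[] | order so far=[3, 0, 5, 2, 1, 4]
New canonical toposort: [3, 0, 5, 2, 1, 4]
Compare positions:
  Node 0: index 1 -> 1 (same)
  Node 1: index 4 -> 4 (same)
  Node 2: index 3 -> 3 (same)
  Node 3: index 0 -> 0 (same)
  Node 4: index 5 -> 5 (same)
  Node 5: index 2 -> 2 (same)
Nodes that changed position: none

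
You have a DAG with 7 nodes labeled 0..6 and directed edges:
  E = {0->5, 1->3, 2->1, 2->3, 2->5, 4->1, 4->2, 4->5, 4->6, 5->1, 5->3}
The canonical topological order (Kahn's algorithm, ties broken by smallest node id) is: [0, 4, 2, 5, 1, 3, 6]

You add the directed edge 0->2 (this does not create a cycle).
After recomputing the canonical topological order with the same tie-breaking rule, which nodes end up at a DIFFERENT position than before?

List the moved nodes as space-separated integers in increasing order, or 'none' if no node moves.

Old toposort: [0, 4, 2, 5, 1, 3, 6]
Added edge 0->2
Recompute Kahn (smallest-id tiebreak):
  initial in-degrees: [0, 3, 2, 3, 0, 3, 1]
  ready (indeg=0): [0, 4]
  pop 0: indeg[2]->1; indeg[5]->2 | ready=[4] | order so far=[0]
  pop 4: indeg[1]->2; indeg[2]->0; indeg[5]->1; indeg[6]->0 | ready=[2, 6] | order so far=[0, 4]
  pop 2: indeg[1]->1; indeg[3]->2; indeg[5]->0 | ready=[5, 6] | order so far=[0, 4, 2]
  pop 5: indeg[1]->0; indeg[3]->1 | ready=[1, 6] | order so far=[0, 4, 2, 5]
  pop 1: indeg[3]->0 | ready=[3, 6] | order so far=[0, 4, 2, 5, 1]
  pop 3: no out-edges | ready=[6] | order so far=[0, 4, 2, 5, 1, 3]
  pop 6: no out-edges | ready=[] | order so far=[0, 4, 2, 5, 1, 3, 6]
New canonical toposort: [0, 4, 2, 5, 1, 3, 6]
Compare positions:
  Node 0: index 0 -> 0 (same)
  Node 1: index 4 -> 4 (same)
  Node 2: index 2 -> 2 (same)
  Node 3: index 5 -> 5 (same)
  Node 4: index 1 -> 1 (same)
  Node 5: index 3 -> 3 (same)
  Node 6: index 6 -> 6 (same)
Nodes that changed position: none

Answer: none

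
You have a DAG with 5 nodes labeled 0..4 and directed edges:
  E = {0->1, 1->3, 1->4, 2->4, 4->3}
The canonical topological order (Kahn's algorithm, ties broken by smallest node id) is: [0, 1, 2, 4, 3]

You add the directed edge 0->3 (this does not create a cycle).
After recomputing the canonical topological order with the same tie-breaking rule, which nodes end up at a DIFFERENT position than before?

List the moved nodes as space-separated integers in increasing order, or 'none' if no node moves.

Answer: none

Derivation:
Old toposort: [0, 1, 2, 4, 3]
Added edge 0->3
Recompute Kahn (smallest-id tiebreak):
  initial in-degrees: [0, 1, 0, 3, 2]
  ready (indeg=0): [0, 2]
  pop 0: indeg[1]->0; indeg[3]->2 | ready=[1, 2] | order so far=[0]
  pop 1: indeg[3]->1; indeg[4]->1 | ready=[2] | order so far=[0, 1]
  pop 2: indeg[4]->0 | ready=[4] | order so far=[0, 1, 2]
  pop 4: indeg[3]->0 | ready=[3] | order so far=[0, 1, 2, 4]
  pop 3: no out-edges | ready=[] | order so far=[0, 1, 2, 4, 3]
New canonical toposort: [0, 1, 2, 4, 3]
Compare positions:
  Node 0: index 0 -> 0 (same)
  Node 1: index 1 -> 1 (same)
  Node 2: index 2 -> 2 (same)
  Node 3: index 4 -> 4 (same)
  Node 4: index 3 -> 3 (same)
Nodes that changed position: none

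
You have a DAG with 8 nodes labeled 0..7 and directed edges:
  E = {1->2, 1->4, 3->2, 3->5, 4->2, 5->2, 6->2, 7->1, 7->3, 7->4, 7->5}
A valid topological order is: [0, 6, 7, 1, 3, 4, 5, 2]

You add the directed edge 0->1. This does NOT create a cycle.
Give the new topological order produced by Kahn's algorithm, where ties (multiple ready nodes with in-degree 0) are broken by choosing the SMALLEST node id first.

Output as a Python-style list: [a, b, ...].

Answer: [0, 6, 7, 1, 3, 4, 5, 2]

Derivation:
Old toposort: [0, 6, 7, 1, 3, 4, 5, 2]
Added edge: 0->1
Position of 0 (0) < position of 1 (3). Old order still valid.
Run Kahn's algorithm (break ties by smallest node id):
  initial in-degrees: [0, 2, 5, 1, 2, 2, 0, 0]
  ready (indeg=0): [0, 6, 7]
  pop 0: indeg[1]->1 | ready=[6, 7] | order so far=[0]
  pop 6: indeg[2]->4 | ready=[7] | order so far=[0, 6]
  pop 7: indeg[1]->0; indeg[3]->0; indeg[4]->1; indeg[5]->1 | ready=[1, 3] | order so far=[0, 6, 7]
  pop 1: indeg[2]->3; indeg[4]->0 | ready=[3, 4] | order so far=[0, 6, 7, 1]
  pop 3: indeg[2]->2; indeg[5]->0 | ready=[4, 5] | order so far=[0, 6, 7, 1, 3]
  pop 4: indeg[2]->1 | ready=[5] | order so far=[0, 6, 7, 1, 3, 4]
  pop 5: indeg[2]->0 | ready=[2] | order so far=[0, 6, 7, 1, 3, 4, 5]
  pop 2: no out-edges | ready=[] | order so far=[0, 6, 7, 1, 3, 4, 5, 2]
  Result: [0, 6, 7, 1, 3, 4, 5, 2]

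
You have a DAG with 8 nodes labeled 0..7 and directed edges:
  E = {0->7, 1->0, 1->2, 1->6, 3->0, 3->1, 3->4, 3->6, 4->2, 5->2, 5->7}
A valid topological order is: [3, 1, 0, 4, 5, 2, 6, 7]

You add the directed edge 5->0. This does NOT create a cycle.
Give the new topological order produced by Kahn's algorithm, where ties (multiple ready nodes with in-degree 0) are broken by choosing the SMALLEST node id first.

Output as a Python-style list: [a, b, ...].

Answer: [3, 1, 4, 5, 0, 2, 6, 7]

Derivation:
Old toposort: [3, 1, 0, 4, 5, 2, 6, 7]
Added edge: 5->0
Position of 5 (4) > position of 0 (2). Must reorder: 5 must now come before 0.
Run Kahn's algorithm (break ties by smallest node id):
  initial in-degrees: [3, 1, 3, 0, 1, 0, 2, 2]
  ready (indeg=0): [3, 5]
  pop 3: indeg[0]->2; indeg[1]->0; indeg[4]->0; indeg[6]->1 | ready=[1, 4, 5] | order so far=[3]
  pop 1: indeg[0]->1; indeg[2]->2; indeg[6]->0 | ready=[4, 5, 6] | order so far=[3, 1]
  pop 4: indeg[2]->1 | ready=[5, 6] | order so far=[3, 1, 4]
  pop 5: indeg[0]->0; indeg[2]->0; indeg[7]->1 | ready=[0, 2, 6] | order so far=[3, 1, 4, 5]
  pop 0: indeg[7]->0 | ready=[2, 6, 7] | order so far=[3, 1, 4, 5, 0]
  pop 2: no out-edges | ready=[6, 7] | order so far=[3, 1, 4, 5, 0, 2]
  pop 6: no out-edges | ready=[7] | order so far=[3, 1, 4, 5, 0, 2, 6]
  pop 7: no out-edges | ready=[] | order so far=[3, 1, 4, 5, 0, 2, 6, 7]
  Result: [3, 1, 4, 5, 0, 2, 6, 7]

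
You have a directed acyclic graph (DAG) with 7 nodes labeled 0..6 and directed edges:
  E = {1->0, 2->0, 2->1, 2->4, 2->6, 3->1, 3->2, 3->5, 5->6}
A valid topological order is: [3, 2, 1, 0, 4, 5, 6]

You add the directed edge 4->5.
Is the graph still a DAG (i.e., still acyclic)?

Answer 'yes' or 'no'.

Given toposort: [3, 2, 1, 0, 4, 5, 6]
Position of 4: index 4; position of 5: index 5
New edge 4->5: forward
Forward edge: respects the existing order. Still a DAG, same toposort still valid.
Still a DAG? yes

Answer: yes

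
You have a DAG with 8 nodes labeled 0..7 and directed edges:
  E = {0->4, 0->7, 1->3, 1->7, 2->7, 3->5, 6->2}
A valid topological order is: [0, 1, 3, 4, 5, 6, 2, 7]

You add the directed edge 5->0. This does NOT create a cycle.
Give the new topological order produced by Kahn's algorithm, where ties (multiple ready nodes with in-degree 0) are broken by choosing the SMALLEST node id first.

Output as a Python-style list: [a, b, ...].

Old toposort: [0, 1, 3, 4, 5, 6, 2, 7]
Added edge: 5->0
Position of 5 (4) > position of 0 (0). Must reorder: 5 must now come before 0.
Run Kahn's algorithm (break ties by smallest node id):
  initial in-degrees: [1, 0, 1, 1, 1, 1, 0, 3]
  ready (indeg=0): [1, 6]
  pop 1: indeg[3]->0; indeg[7]->2 | ready=[3, 6] | order so far=[1]
  pop 3: indeg[5]->0 | ready=[5, 6] | order so far=[1, 3]
  pop 5: indeg[0]->0 | ready=[0, 6] | order so far=[1, 3, 5]
  pop 0: indeg[4]->0; indeg[7]->1 | ready=[4, 6] | order so far=[1, 3, 5, 0]
  pop 4: no out-edges | ready=[6] | order so far=[1, 3, 5, 0, 4]
  pop 6: indeg[2]->0 | ready=[2] | order so far=[1, 3, 5, 0, 4, 6]
  pop 2: indeg[7]->0 | ready=[7] | order so far=[1, 3, 5, 0, 4, 6, 2]
  pop 7: no out-edges | ready=[] | order so far=[1, 3, 5, 0, 4, 6, 2, 7]
  Result: [1, 3, 5, 0, 4, 6, 2, 7]

Answer: [1, 3, 5, 0, 4, 6, 2, 7]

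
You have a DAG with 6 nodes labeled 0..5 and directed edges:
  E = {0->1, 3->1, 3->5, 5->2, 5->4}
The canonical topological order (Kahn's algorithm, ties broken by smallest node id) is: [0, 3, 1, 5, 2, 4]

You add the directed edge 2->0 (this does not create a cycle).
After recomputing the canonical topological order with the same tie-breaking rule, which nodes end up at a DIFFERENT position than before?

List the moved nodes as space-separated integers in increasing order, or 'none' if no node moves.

Answer: 0 1 2 3 5

Derivation:
Old toposort: [0, 3, 1, 5, 2, 4]
Added edge 2->0
Recompute Kahn (smallest-id tiebreak):
  initial in-degrees: [1, 2, 1, 0, 1, 1]
  ready (indeg=0): [3]
  pop 3: indeg[1]->1; indeg[5]->0 | ready=[5] | order so far=[3]
  pop 5: indeg[2]->0; indeg[4]->0 | ready=[2, 4] | order so far=[3, 5]
  pop 2: indeg[0]->0 | ready=[0, 4] | order so far=[3, 5, 2]
  pop 0: indeg[1]->0 | ready=[1, 4] | order so far=[3, 5, 2, 0]
  pop 1: no out-edges | ready=[4] | order so far=[3, 5, 2, 0, 1]
  pop 4: no out-edges | ready=[] | order so far=[3, 5, 2, 0, 1, 4]
New canonical toposort: [3, 5, 2, 0, 1, 4]
Compare positions:
  Node 0: index 0 -> 3 (moved)
  Node 1: index 2 -> 4 (moved)
  Node 2: index 4 -> 2 (moved)
  Node 3: index 1 -> 0 (moved)
  Node 4: index 5 -> 5 (same)
  Node 5: index 3 -> 1 (moved)
Nodes that changed position: 0 1 2 3 5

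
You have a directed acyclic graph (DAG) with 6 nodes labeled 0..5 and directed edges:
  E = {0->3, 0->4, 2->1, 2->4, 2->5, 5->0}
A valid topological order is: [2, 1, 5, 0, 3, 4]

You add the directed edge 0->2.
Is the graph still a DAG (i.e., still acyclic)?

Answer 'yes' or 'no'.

Given toposort: [2, 1, 5, 0, 3, 4]
Position of 0: index 3; position of 2: index 0
New edge 0->2: backward (u after v in old order)
Backward edge: old toposort is now invalid. Check if this creates a cycle.
Does 2 already reach 0? Reachable from 2: [0, 1, 2, 3, 4, 5]. YES -> cycle!
Still a DAG? no

Answer: no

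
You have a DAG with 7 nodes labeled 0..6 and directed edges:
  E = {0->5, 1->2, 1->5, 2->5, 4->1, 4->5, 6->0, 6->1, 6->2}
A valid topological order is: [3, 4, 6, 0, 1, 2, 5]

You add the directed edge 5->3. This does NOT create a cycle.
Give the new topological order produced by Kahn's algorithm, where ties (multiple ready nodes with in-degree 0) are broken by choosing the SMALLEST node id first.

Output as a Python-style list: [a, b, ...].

Old toposort: [3, 4, 6, 0, 1, 2, 5]
Added edge: 5->3
Position of 5 (6) > position of 3 (0). Must reorder: 5 must now come before 3.
Run Kahn's algorithm (break ties by smallest node id):
  initial in-degrees: [1, 2, 2, 1, 0, 4, 0]
  ready (indeg=0): [4, 6]
  pop 4: indeg[1]->1; indeg[5]->3 | ready=[6] | order so far=[4]
  pop 6: indeg[0]->0; indeg[1]->0; indeg[2]->1 | ready=[0, 1] | order so far=[4, 6]
  pop 0: indeg[5]->2 | ready=[1] | order so far=[4, 6, 0]
  pop 1: indeg[2]->0; indeg[5]->1 | ready=[2] | order so far=[4, 6, 0, 1]
  pop 2: indeg[5]->0 | ready=[5] | order so far=[4, 6, 0, 1, 2]
  pop 5: indeg[3]->0 | ready=[3] | order so far=[4, 6, 0, 1, 2, 5]
  pop 3: no out-edges | ready=[] | order so far=[4, 6, 0, 1, 2, 5, 3]
  Result: [4, 6, 0, 1, 2, 5, 3]

Answer: [4, 6, 0, 1, 2, 5, 3]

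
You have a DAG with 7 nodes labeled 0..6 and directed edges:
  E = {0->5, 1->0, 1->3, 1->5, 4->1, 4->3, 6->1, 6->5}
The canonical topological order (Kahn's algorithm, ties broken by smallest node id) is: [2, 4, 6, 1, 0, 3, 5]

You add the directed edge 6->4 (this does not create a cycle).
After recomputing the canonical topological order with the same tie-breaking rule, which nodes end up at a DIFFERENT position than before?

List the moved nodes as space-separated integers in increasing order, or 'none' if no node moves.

Old toposort: [2, 4, 6, 1, 0, 3, 5]
Added edge 6->4
Recompute Kahn (smallest-id tiebreak):
  initial in-degrees: [1, 2, 0, 2, 1, 3, 0]
  ready (indeg=0): [2, 6]
  pop 2: no out-edges | ready=[6] | order so far=[2]
  pop 6: indeg[1]->1; indeg[4]->0; indeg[5]->2 | ready=[4] | order so far=[2, 6]
  pop 4: indeg[1]->0; indeg[3]->1 | ready=[1] | order so far=[2, 6, 4]
  pop 1: indeg[0]->0; indeg[3]->0; indeg[5]->1 | ready=[0, 3] | order so far=[2, 6, 4, 1]
  pop 0: indeg[5]->0 | ready=[3, 5] | order so far=[2, 6, 4, 1, 0]
  pop 3: no out-edges | ready=[5] | order so far=[2, 6, 4, 1, 0, 3]
  pop 5: no out-edges | ready=[] | order so far=[2, 6, 4, 1, 0, 3, 5]
New canonical toposort: [2, 6, 4, 1, 0, 3, 5]
Compare positions:
  Node 0: index 4 -> 4 (same)
  Node 1: index 3 -> 3 (same)
  Node 2: index 0 -> 0 (same)
  Node 3: index 5 -> 5 (same)
  Node 4: index 1 -> 2 (moved)
  Node 5: index 6 -> 6 (same)
  Node 6: index 2 -> 1 (moved)
Nodes that changed position: 4 6

Answer: 4 6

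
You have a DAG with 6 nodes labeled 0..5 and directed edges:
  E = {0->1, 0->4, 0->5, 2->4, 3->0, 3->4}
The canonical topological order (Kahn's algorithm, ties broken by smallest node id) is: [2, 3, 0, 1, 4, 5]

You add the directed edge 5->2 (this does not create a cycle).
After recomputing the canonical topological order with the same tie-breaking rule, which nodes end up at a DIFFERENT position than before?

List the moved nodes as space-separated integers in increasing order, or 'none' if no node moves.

Old toposort: [2, 3, 0, 1, 4, 5]
Added edge 5->2
Recompute Kahn (smallest-id tiebreak):
  initial in-degrees: [1, 1, 1, 0, 3, 1]
  ready (indeg=0): [3]
  pop 3: indeg[0]->0; indeg[4]->2 | ready=[0] | order so far=[3]
  pop 0: indeg[1]->0; indeg[4]->1; indeg[5]->0 | ready=[1, 5] | order so far=[3, 0]
  pop 1: no out-edges | ready=[5] | order so far=[3, 0, 1]
  pop 5: indeg[2]->0 | ready=[2] | order so far=[3, 0, 1, 5]
  pop 2: indeg[4]->0 | ready=[4] | order so far=[3, 0, 1, 5, 2]
  pop 4: no out-edges | ready=[] | order so far=[3, 0, 1, 5, 2, 4]
New canonical toposort: [3, 0, 1, 5, 2, 4]
Compare positions:
  Node 0: index 2 -> 1 (moved)
  Node 1: index 3 -> 2 (moved)
  Node 2: index 0 -> 4 (moved)
  Node 3: index 1 -> 0 (moved)
  Node 4: index 4 -> 5 (moved)
  Node 5: index 5 -> 3 (moved)
Nodes that changed position: 0 1 2 3 4 5

Answer: 0 1 2 3 4 5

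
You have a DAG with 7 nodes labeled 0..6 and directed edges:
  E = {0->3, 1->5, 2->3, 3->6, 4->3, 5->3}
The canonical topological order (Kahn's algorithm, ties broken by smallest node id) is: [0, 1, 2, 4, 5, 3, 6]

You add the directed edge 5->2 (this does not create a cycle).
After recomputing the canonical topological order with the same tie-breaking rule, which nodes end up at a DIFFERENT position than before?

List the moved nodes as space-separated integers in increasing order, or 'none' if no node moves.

Answer: 2 4 5

Derivation:
Old toposort: [0, 1, 2, 4, 5, 3, 6]
Added edge 5->2
Recompute Kahn (smallest-id tiebreak):
  initial in-degrees: [0, 0, 1, 4, 0, 1, 1]
  ready (indeg=0): [0, 1, 4]
  pop 0: indeg[3]->3 | ready=[1, 4] | order so far=[0]
  pop 1: indeg[5]->0 | ready=[4, 5] | order so far=[0, 1]
  pop 4: indeg[3]->2 | ready=[5] | order so far=[0, 1, 4]
  pop 5: indeg[2]->0; indeg[3]->1 | ready=[2] | order so far=[0, 1, 4, 5]
  pop 2: indeg[3]->0 | ready=[3] | order so far=[0, 1, 4, 5, 2]
  pop 3: indeg[6]->0 | ready=[6] | order so far=[0, 1, 4, 5, 2, 3]
  pop 6: no out-edges | ready=[] | order so far=[0, 1, 4, 5, 2, 3, 6]
New canonical toposort: [0, 1, 4, 5, 2, 3, 6]
Compare positions:
  Node 0: index 0 -> 0 (same)
  Node 1: index 1 -> 1 (same)
  Node 2: index 2 -> 4 (moved)
  Node 3: index 5 -> 5 (same)
  Node 4: index 3 -> 2 (moved)
  Node 5: index 4 -> 3 (moved)
  Node 6: index 6 -> 6 (same)
Nodes that changed position: 2 4 5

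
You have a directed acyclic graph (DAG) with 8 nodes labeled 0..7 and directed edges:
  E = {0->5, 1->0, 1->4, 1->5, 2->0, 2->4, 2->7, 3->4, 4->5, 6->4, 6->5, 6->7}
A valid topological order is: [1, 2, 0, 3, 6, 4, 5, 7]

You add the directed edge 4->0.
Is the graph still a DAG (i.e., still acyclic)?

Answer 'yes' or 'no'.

Answer: yes

Derivation:
Given toposort: [1, 2, 0, 3, 6, 4, 5, 7]
Position of 4: index 5; position of 0: index 2
New edge 4->0: backward (u after v in old order)
Backward edge: old toposort is now invalid. Check if this creates a cycle.
Does 0 already reach 4? Reachable from 0: [0, 5]. NO -> still a DAG (reorder needed).
Still a DAG? yes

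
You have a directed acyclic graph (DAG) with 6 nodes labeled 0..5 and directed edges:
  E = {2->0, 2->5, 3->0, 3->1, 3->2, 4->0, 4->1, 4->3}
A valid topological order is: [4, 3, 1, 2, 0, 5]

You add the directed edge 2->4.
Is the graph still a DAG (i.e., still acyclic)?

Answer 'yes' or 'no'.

Given toposort: [4, 3, 1, 2, 0, 5]
Position of 2: index 3; position of 4: index 0
New edge 2->4: backward (u after v in old order)
Backward edge: old toposort is now invalid. Check if this creates a cycle.
Does 4 already reach 2? Reachable from 4: [0, 1, 2, 3, 4, 5]. YES -> cycle!
Still a DAG? no

Answer: no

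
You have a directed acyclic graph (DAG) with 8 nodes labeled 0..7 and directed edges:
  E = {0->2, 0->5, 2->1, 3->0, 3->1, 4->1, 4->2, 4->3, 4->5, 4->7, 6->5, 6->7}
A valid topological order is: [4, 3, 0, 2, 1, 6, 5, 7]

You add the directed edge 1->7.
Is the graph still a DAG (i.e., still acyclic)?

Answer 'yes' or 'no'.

Given toposort: [4, 3, 0, 2, 1, 6, 5, 7]
Position of 1: index 4; position of 7: index 7
New edge 1->7: forward
Forward edge: respects the existing order. Still a DAG, same toposort still valid.
Still a DAG? yes

Answer: yes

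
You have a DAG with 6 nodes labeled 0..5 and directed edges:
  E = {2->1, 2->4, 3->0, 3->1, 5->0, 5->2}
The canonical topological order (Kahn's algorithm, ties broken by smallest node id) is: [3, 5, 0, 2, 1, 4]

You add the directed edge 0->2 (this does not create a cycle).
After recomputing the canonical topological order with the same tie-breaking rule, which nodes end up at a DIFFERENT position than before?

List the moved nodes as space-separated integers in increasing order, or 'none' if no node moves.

Old toposort: [3, 5, 0, 2, 1, 4]
Added edge 0->2
Recompute Kahn (smallest-id tiebreak):
  initial in-degrees: [2, 2, 2, 0, 1, 0]
  ready (indeg=0): [3, 5]
  pop 3: indeg[0]->1; indeg[1]->1 | ready=[5] | order so far=[3]
  pop 5: indeg[0]->0; indeg[2]->1 | ready=[0] | order so far=[3, 5]
  pop 0: indeg[2]->0 | ready=[2] | order so far=[3, 5, 0]
  pop 2: indeg[1]->0; indeg[4]->0 | ready=[1, 4] | order so far=[3, 5, 0, 2]
  pop 1: no out-edges | ready=[4] | order so far=[3, 5, 0, 2, 1]
  pop 4: no out-edges | ready=[] | order so far=[3, 5, 0, 2, 1, 4]
New canonical toposort: [3, 5, 0, 2, 1, 4]
Compare positions:
  Node 0: index 2 -> 2 (same)
  Node 1: index 4 -> 4 (same)
  Node 2: index 3 -> 3 (same)
  Node 3: index 0 -> 0 (same)
  Node 4: index 5 -> 5 (same)
  Node 5: index 1 -> 1 (same)
Nodes that changed position: none

Answer: none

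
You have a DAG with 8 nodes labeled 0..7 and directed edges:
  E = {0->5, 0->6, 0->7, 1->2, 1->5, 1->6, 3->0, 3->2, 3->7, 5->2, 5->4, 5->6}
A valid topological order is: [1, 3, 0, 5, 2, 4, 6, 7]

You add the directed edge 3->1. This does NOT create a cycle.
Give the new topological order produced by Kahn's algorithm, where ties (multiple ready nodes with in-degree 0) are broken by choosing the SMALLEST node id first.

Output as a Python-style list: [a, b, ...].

Answer: [3, 0, 1, 5, 2, 4, 6, 7]

Derivation:
Old toposort: [1, 3, 0, 5, 2, 4, 6, 7]
Added edge: 3->1
Position of 3 (1) > position of 1 (0). Must reorder: 3 must now come before 1.
Run Kahn's algorithm (break ties by smallest node id):
  initial in-degrees: [1, 1, 3, 0, 1, 2, 3, 2]
  ready (indeg=0): [3]
  pop 3: indeg[0]->0; indeg[1]->0; indeg[2]->2; indeg[7]->1 | ready=[0, 1] | order so far=[3]
  pop 0: indeg[5]->1; indeg[6]->2; indeg[7]->0 | ready=[1, 7] | order so far=[3, 0]
  pop 1: indeg[2]->1; indeg[5]->0; indeg[6]->1 | ready=[5, 7] | order so far=[3, 0, 1]
  pop 5: indeg[2]->0; indeg[4]->0; indeg[6]->0 | ready=[2, 4, 6, 7] | order so far=[3, 0, 1, 5]
  pop 2: no out-edges | ready=[4, 6, 7] | order so far=[3, 0, 1, 5, 2]
  pop 4: no out-edges | ready=[6, 7] | order so far=[3, 0, 1, 5, 2, 4]
  pop 6: no out-edges | ready=[7] | order so far=[3, 0, 1, 5, 2, 4, 6]
  pop 7: no out-edges | ready=[] | order so far=[3, 0, 1, 5, 2, 4, 6, 7]
  Result: [3, 0, 1, 5, 2, 4, 6, 7]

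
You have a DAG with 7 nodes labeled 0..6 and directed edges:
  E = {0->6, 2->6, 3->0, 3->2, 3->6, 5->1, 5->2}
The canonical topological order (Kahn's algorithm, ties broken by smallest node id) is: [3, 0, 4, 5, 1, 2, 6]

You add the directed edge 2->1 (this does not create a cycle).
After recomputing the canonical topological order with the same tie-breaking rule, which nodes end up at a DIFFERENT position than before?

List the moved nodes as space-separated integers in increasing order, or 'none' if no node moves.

Answer: 1 2

Derivation:
Old toposort: [3, 0, 4, 5, 1, 2, 6]
Added edge 2->1
Recompute Kahn (smallest-id tiebreak):
  initial in-degrees: [1, 2, 2, 0, 0, 0, 3]
  ready (indeg=0): [3, 4, 5]
  pop 3: indeg[0]->0; indeg[2]->1; indeg[6]->2 | ready=[0, 4, 5] | order so far=[3]
  pop 0: indeg[6]->1 | ready=[4, 5] | order so far=[3, 0]
  pop 4: no out-edges | ready=[5] | order so far=[3, 0, 4]
  pop 5: indeg[1]->1; indeg[2]->0 | ready=[2] | order so far=[3, 0, 4, 5]
  pop 2: indeg[1]->0; indeg[6]->0 | ready=[1, 6] | order so far=[3, 0, 4, 5, 2]
  pop 1: no out-edges | ready=[6] | order so far=[3, 0, 4, 5, 2, 1]
  pop 6: no out-edges | ready=[] | order so far=[3, 0, 4, 5, 2, 1, 6]
New canonical toposort: [3, 0, 4, 5, 2, 1, 6]
Compare positions:
  Node 0: index 1 -> 1 (same)
  Node 1: index 4 -> 5 (moved)
  Node 2: index 5 -> 4 (moved)
  Node 3: index 0 -> 0 (same)
  Node 4: index 2 -> 2 (same)
  Node 5: index 3 -> 3 (same)
  Node 6: index 6 -> 6 (same)
Nodes that changed position: 1 2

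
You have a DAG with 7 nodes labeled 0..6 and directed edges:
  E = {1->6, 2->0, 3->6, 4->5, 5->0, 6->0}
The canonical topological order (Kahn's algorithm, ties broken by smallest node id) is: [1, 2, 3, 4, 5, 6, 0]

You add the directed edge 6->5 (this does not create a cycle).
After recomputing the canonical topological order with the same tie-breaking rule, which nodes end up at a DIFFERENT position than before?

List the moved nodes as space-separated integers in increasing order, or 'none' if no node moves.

Old toposort: [1, 2, 3, 4, 5, 6, 0]
Added edge 6->5
Recompute Kahn (smallest-id tiebreak):
  initial in-degrees: [3, 0, 0, 0, 0, 2, 2]
  ready (indeg=0): [1, 2, 3, 4]
  pop 1: indeg[6]->1 | ready=[2, 3, 4] | order so far=[1]
  pop 2: indeg[0]->2 | ready=[3, 4] | order so far=[1, 2]
  pop 3: indeg[6]->0 | ready=[4, 6] | order so far=[1, 2, 3]
  pop 4: indeg[5]->1 | ready=[6] | order so far=[1, 2, 3, 4]
  pop 6: indeg[0]->1; indeg[5]->0 | ready=[5] | order so far=[1, 2, 3, 4, 6]
  pop 5: indeg[0]->0 | ready=[0] | order so far=[1, 2, 3, 4, 6, 5]
  pop 0: no out-edges | ready=[] | order so far=[1, 2, 3, 4, 6, 5, 0]
New canonical toposort: [1, 2, 3, 4, 6, 5, 0]
Compare positions:
  Node 0: index 6 -> 6 (same)
  Node 1: index 0 -> 0 (same)
  Node 2: index 1 -> 1 (same)
  Node 3: index 2 -> 2 (same)
  Node 4: index 3 -> 3 (same)
  Node 5: index 4 -> 5 (moved)
  Node 6: index 5 -> 4 (moved)
Nodes that changed position: 5 6

Answer: 5 6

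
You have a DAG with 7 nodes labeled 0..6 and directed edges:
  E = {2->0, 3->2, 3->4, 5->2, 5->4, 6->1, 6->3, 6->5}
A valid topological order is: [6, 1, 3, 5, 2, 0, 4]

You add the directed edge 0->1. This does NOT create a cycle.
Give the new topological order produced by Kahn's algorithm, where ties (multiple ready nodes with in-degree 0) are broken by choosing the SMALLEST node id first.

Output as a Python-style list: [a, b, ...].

Answer: [6, 3, 5, 2, 0, 1, 4]

Derivation:
Old toposort: [6, 1, 3, 5, 2, 0, 4]
Added edge: 0->1
Position of 0 (5) > position of 1 (1). Must reorder: 0 must now come before 1.
Run Kahn's algorithm (break ties by smallest node id):
  initial in-degrees: [1, 2, 2, 1, 2, 1, 0]
  ready (indeg=0): [6]
  pop 6: indeg[1]->1; indeg[3]->0; indeg[5]->0 | ready=[3, 5] | order so far=[6]
  pop 3: indeg[2]->1; indeg[4]->1 | ready=[5] | order so far=[6, 3]
  pop 5: indeg[2]->0; indeg[4]->0 | ready=[2, 4] | order so far=[6, 3, 5]
  pop 2: indeg[0]->0 | ready=[0, 4] | order so far=[6, 3, 5, 2]
  pop 0: indeg[1]->0 | ready=[1, 4] | order so far=[6, 3, 5, 2, 0]
  pop 1: no out-edges | ready=[4] | order so far=[6, 3, 5, 2, 0, 1]
  pop 4: no out-edges | ready=[] | order so far=[6, 3, 5, 2, 0, 1, 4]
  Result: [6, 3, 5, 2, 0, 1, 4]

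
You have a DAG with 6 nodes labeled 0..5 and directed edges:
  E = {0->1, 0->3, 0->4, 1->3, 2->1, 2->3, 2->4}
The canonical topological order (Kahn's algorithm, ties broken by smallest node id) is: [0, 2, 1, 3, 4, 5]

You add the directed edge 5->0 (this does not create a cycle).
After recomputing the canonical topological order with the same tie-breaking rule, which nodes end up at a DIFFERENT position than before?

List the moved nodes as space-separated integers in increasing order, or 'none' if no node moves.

Old toposort: [0, 2, 1, 3, 4, 5]
Added edge 5->0
Recompute Kahn (smallest-id tiebreak):
  initial in-degrees: [1, 2, 0, 3, 2, 0]
  ready (indeg=0): [2, 5]
  pop 2: indeg[1]->1; indeg[3]->2; indeg[4]->1 | ready=[5] | order so far=[2]
  pop 5: indeg[0]->0 | ready=[0] | order so far=[2, 5]
  pop 0: indeg[1]->0; indeg[3]->1; indeg[4]->0 | ready=[1, 4] | order so far=[2, 5, 0]
  pop 1: indeg[3]->0 | ready=[3, 4] | order so far=[2, 5, 0, 1]
  pop 3: no out-edges | ready=[4] | order so far=[2, 5, 0, 1, 3]
  pop 4: no out-edges | ready=[] | order so far=[2, 5, 0, 1, 3, 4]
New canonical toposort: [2, 5, 0, 1, 3, 4]
Compare positions:
  Node 0: index 0 -> 2 (moved)
  Node 1: index 2 -> 3 (moved)
  Node 2: index 1 -> 0 (moved)
  Node 3: index 3 -> 4 (moved)
  Node 4: index 4 -> 5 (moved)
  Node 5: index 5 -> 1 (moved)
Nodes that changed position: 0 1 2 3 4 5

Answer: 0 1 2 3 4 5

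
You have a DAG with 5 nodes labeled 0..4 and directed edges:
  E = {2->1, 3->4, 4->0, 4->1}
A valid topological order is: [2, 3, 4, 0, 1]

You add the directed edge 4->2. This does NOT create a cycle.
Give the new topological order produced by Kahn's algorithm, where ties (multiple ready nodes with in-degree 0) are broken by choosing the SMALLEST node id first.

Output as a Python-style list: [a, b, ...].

Old toposort: [2, 3, 4, 0, 1]
Added edge: 4->2
Position of 4 (2) > position of 2 (0). Must reorder: 4 must now come before 2.
Run Kahn's algorithm (break ties by smallest node id):
  initial in-degrees: [1, 2, 1, 0, 1]
  ready (indeg=0): [3]
  pop 3: indeg[4]->0 | ready=[4] | order so far=[3]
  pop 4: indeg[0]->0; indeg[1]->1; indeg[2]->0 | ready=[0, 2] | order so far=[3, 4]
  pop 0: no out-edges | ready=[2] | order so far=[3, 4, 0]
  pop 2: indeg[1]->0 | ready=[1] | order so far=[3, 4, 0, 2]
  pop 1: no out-edges | ready=[] | order so far=[3, 4, 0, 2, 1]
  Result: [3, 4, 0, 2, 1]

Answer: [3, 4, 0, 2, 1]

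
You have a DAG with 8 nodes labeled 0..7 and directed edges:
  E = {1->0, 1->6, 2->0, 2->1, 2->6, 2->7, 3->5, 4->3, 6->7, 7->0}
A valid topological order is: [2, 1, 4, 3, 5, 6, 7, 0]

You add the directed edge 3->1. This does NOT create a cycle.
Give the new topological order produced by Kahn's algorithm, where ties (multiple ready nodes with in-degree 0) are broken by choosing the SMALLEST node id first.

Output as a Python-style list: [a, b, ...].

Answer: [2, 4, 3, 1, 5, 6, 7, 0]

Derivation:
Old toposort: [2, 1, 4, 3, 5, 6, 7, 0]
Added edge: 3->1
Position of 3 (3) > position of 1 (1). Must reorder: 3 must now come before 1.
Run Kahn's algorithm (break ties by smallest node id):
  initial in-degrees: [3, 2, 0, 1, 0, 1, 2, 2]
  ready (indeg=0): [2, 4]
  pop 2: indeg[0]->2; indeg[1]->1; indeg[6]->1; indeg[7]->1 | ready=[4] | order so far=[2]
  pop 4: indeg[3]->0 | ready=[3] | order so far=[2, 4]
  pop 3: indeg[1]->0; indeg[5]->0 | ready=[1, 5] | order so far=[2, 4, 3]
  pop 1: indeg[0]->1; indeg[6]->0 | ready=[5, 6] | order so far=[2, 4, 3, 1]
  pop 5: no out-edges | ready=[6] | order so far=[2, 4, 3, 1, 5]
  pop 6: indeg[7]->0 | ready=[7] | order so far=[2, 4, 3, 1, 5, 6]
  pop 7: indeg[0]->0 | ready=[0] | order so far=[2, 4, 3, 1, 5, 6, 7]
  pop 0: no out-edges | ready=[] | order so far=[2, 4, 3, 1, 5, 6, 7, 0]
  Result: [2, 4, 3, 1, 5, 6, 7, 0]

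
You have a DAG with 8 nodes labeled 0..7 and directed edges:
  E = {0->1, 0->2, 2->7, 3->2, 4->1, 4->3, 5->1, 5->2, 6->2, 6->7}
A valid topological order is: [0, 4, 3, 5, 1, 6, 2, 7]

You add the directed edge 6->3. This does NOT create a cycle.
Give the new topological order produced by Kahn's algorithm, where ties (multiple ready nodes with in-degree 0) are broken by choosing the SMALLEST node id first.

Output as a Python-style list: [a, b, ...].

Old toposort: [0, 4, 3, 5, 1, 6, 2, 7]
Added edge: 6->3
Position of 6 (5) > position of 3 (2). Must reorder: 6 must now come before 3.
Run Kahn's algorithm (break ties by smallest node id):
  initial in-degrees: [0, 3, 4, 2, 0, 0, 0, 2]
  ready (indeg=0): [0, 4, 5, 6]
  pop 0: indeg[1]->2; indeg[2]->3 | ready=[4, 5, 6] | order so far=[0]
  pop 4: indeg[1]->1; indeg[3]->1 | ready=[5, 6] | order so far=[0, 4]
  pop 5: indeg[1]->0; indeg[2]->2 | ready=[1, 6] | order so far=[0, 4, 5]
  pop 1: no out-edges | ready=[6] | order so far=[0, 4, 5, 1]
  pop 6: indeg[2]->1; indeg[3]->0; indeg[7]->1 | ready=[3] | order so far=[0, 4, 5, 1, 6]
  pop 3: indeg[2]->0 | ready=[2] | order so far=[0, 4, 5, 1, 6, 3]
  pop 2: indeg[7]->0 | ready=[7] | order so far=[0, 4, 5, 1, 6, 3, 2]
  pop 7: no out-edges | ready=[] | order so far=[0, 4, 5, 1, 6, 3, 2, 7]
  Result: [0, 4, 5, 1, 6, 3, 2, 7]

Answer: [0, 4, 5, 1, 6, 3, 2, 7]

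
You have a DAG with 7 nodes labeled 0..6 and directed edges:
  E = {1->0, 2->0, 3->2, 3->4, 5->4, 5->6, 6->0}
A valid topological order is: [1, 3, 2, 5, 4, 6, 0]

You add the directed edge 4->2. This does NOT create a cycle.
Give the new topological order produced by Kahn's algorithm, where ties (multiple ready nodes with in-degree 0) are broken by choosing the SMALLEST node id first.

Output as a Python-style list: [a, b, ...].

Answer: [1, 3, 5, 4, 2, 6, 0]

Derivation:
Old toposort: [1, 3, 2, 5, 4, 6, 0]
Added edge: 4->2
Position of 4 (4) > position of 2 (2). Must reorder: 4 must now come before 2.
Run Kahn's algorithm (break ties by smallest node id):
  initial in-degrees: [3, 0, 2, 0, 2, 0, 1]
  ready (indeg=0): [1, 3, 5]
  pop 1: indeg[0]->2 | ready=[3, 5] | order so far=[1]
  pop 3: indeg[2]->1; indeg[4]->1 | ready=[5] | order so far=[1, 3]
  pop 5: indeg[4]->0; indeg[6]->0 | ready=[4, 6] | order so far=[1, 3, 5]
  pop 4: indeg[2]->0 | ready=[2, 6] | order so far=[1, 3, 5, 4]
  pop 2: indeg[0]->1 | ready=[6] | order so far=[1, 3, 5, 4, 2]
  pop 6: indeg[0]->0 | ready=[0] | order so far=[1, 3, 5, 4, 2, 6]
  pop 0: no out-edges | ready=[] | order so far=[1, 3, 5, 4, 2, 6, 0]
  Result: [1, 3, 5, 4, 2, 6, 0]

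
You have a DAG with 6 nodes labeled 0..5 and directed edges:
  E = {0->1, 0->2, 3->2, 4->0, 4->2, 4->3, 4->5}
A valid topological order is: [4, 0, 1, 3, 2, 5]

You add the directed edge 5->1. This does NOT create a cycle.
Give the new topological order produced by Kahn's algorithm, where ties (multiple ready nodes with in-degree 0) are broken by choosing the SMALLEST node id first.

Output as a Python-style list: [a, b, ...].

Answer: [4, 0, 3, 2, 5, 1]

Derivation:
Old toposort: [4, 0, 1, 3, 2, 5]
Added edge: 5->1
Position of 5 (5) > position of 1 (2). Must reorder: 5 must now come before 1.
Run Kahn's algorithm (break ties by smallest node id):
  initial in-degrees: [1, 2, 3, 1, 0, 1]
  ready (indeg=0): [4]
  pop 4: indeg[0]->0; indeg[2]->2; indeg[3]->0; indeg[5]->0 | ready=[0, 3, 5] | order so far=[4]
  pop 0: indeg[1]->1; indeg[2]->1 | ready=[3, 5] | order so far=[4, 0]
  pop 3: indeg[2]->0 | ready=[2, 5] | order so far=[4, 0, 3]
  pop 2: no out-edges | ready=[5] | order so far=[4, 0, 3, 2]
  pop 5: indeg[1]->0 | ready=[1] | order so far=[4, 0, 3, 2, 5]
  pop 1: no out-edges | ready=[] | order so far=[4, 0, 3, 2, 5, 1]
  Result: [4, 0, 3, 2, 5, 1]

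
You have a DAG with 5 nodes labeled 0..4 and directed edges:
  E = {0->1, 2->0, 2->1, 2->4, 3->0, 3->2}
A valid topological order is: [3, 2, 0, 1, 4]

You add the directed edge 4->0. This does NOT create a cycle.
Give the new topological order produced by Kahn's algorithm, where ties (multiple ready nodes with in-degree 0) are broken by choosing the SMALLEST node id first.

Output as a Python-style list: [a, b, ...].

Answer: [3, 2, 4, 0, 1]

Derivation:
Old toposort: [3, 2, 0, 1, 4]
Added edge: 4->0
Position of 4 (4) > position of 0 (2). Must reorder: 4 must now come before 0.
Run Kahn's algorithm (break ties by smallest node id):
  initial in-degrees: [3, 2, 1, 0, 1]
  ready (indeg=0): [3]
  pop 3: indeg[0]->2; indeg[2]->0 | ready=[2] | order so far=[3]
  pop 2: indeg[0]->1; indeg[1]->1; indeg[4]->0 | ready=[4] | order so far=[3, 2]
  pop 4: indeg[0]->0 | ready=[0] | order so far=[3, 2, 4]
  pop 0: indeg[1]->0 | ready=[1] | order so far=[3, 2, 4, 0]
  pop 1: no out-edges | ready=[] | order so far=[3, 2, 4, 0, 1]
  Result: [3, 2, 4, 0, 1]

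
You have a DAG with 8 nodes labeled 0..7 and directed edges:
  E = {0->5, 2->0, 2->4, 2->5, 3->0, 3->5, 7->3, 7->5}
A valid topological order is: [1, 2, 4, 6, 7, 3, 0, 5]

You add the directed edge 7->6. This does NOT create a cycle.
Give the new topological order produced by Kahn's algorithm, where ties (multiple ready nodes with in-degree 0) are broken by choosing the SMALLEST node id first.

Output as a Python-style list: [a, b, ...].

Answer: [1, 2, 4, 7, 3, 0, 5, 6]

Derivation:
Old toposort: [1, 2, 4, 6, 7, 3, 0, 5]
Added edge: 7->6
Position of 7 (4) > position of 6 (3). Must reorder: 7 must now come before 6.
Run Kahn's algorithm (break ties by smallest node id):
  initial in-degrees: [2, 0, 0, 1, 1, 4, 1, 0]
  ready (indeg=0): [1, 2, 7]
  pop 1: no out-edges | ready=[2, 7] | order so far=[1]
  pop 2: indeg[0]->1; indeg[4]->0; indeg[5]->3 | ready=[4, 7] | order so far=[1, 2]
  pop 4: no out-edges | ready=[7] | order so far=[1, 2, 4]
  pop 7: indeg[3]->0; indeg[5]->2; indeg[6]->0 | ready=[3, 6] | order so far=[1, 2, 4, 7]
  pop 3: indeg[0]->0; indeg[5]->1 | ready=[0, 6] | order so far=[1, 2, 4, 7, 3]
  pop 0: indeg[5]->0 | ready=[5, 6] | order so far=[1, 2, 4, 7, 3, 0]
  pop 5: no out-edges | ready=[6] | order so far=[1, 2, 4, 7, 3, 0, 5]
  pop 6: no out-edges | ready=[] | order so far=[1, 2, 4, 7, 3, 0, 5, 6]
  Result: [1, 2, 4, 7, 3, 0, 5, 6]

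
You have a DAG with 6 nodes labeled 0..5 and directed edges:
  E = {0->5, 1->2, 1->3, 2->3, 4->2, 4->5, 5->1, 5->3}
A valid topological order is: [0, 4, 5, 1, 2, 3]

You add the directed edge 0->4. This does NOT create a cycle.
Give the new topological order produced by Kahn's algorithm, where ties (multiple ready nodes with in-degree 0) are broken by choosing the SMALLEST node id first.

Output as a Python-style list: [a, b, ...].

Old toposort: [0, 4, 5, 1, 2, 3]
Added edge: 0->4
Position of 0 (0) < position of 4 (1). Old order still valid.
Run Kahn's algorithm (break ties by smallest node id):
  initial in-degrees: [0, 1, 2, 3, 1, 2]
  ready (indeg=0): [0]
  pop 0: indeg[4]->0; indeg[5]->1 | ready=[4] | order so far=[0]
  pop 4: indeg[2]->1; indeg[5]->0 | ready=[5] | order so far=[0, 4]
  pop 5: indeg[1]->0; indeg[3]->2 | ready=[1] | order so far=[0, 4, 5]
  pop 1: indeg[2]->0; indeg[3]->1 | ready=[2] | order so far=[0, 4, 5, 1]
  pop 2: indeg[3]->0 | ready=[3] | order so far=[0, 4, 5, 1, 2]
  pop 3: no out-edges | ready=[] | order so far=[0, 4, 5, 1, 2, 3]
  Result: [0, 4, 5, 1, 2, 3]

Answer: [0, 4, 5, 1, 2, 3]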